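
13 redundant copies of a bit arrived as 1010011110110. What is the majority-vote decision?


Ones: 8 out of 13
Threshold: 7

1 (8/13 voted 1)


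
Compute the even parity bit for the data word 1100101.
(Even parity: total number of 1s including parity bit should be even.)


Number of 1s in data: 4
Parity bit: 0

0


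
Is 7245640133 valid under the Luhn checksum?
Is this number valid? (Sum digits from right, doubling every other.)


Luhn sum = 37
37 mod 10 = 7

Invalid (Luhn sum mod 10 = 7)


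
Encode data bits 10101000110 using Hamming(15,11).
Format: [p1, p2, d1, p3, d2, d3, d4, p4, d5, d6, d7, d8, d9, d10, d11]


Parity bits: p1=1, p2=1, p3=1, p4=1

111101011000110


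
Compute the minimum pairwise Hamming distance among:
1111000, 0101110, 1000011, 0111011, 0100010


Comparing all pairs, minimum distance: 2
Can detect 1 errors, correct 0 errors

2


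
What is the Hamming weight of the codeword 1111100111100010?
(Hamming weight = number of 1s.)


Counting 1s in 1111100111100010

10


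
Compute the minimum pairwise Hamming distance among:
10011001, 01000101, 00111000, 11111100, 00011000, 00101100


Comparing all pairs, minimum distance: 1
Can detect 0 errors, correct 0 errors

1


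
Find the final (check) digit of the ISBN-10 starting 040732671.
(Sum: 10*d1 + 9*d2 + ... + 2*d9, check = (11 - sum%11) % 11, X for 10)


Weighted sum: 160
160 mod 11 = 6

Check digit: 5


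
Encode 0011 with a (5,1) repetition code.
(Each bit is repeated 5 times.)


Each bit -> 5 copies

00000000001111111111


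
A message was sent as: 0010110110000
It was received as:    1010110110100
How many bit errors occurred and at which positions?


XOR: 1000000000100

2 error(s) at position(s): 0, 10


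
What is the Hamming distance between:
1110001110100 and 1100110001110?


XOR: 0010111111010
Count of 1s: 8

8


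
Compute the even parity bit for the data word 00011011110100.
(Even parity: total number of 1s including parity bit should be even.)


Number of 1s in data: 7
Parity bit: 1

1


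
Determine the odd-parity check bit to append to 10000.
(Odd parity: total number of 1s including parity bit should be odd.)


Number of 1s in data: 1
Parity bit: 0

0


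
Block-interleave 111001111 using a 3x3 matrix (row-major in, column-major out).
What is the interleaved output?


Matrix:
  111
  001
  111
Read columns: 101101111

101101111


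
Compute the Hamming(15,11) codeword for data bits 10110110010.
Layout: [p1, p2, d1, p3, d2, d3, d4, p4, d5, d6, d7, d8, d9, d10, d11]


Parity bits: p1=1, p2=0, p3=1, p4=1

101101110110010


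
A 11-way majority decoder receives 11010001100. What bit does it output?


Ones: 5 out of 11
Threshold: 6

0 (5/11 voted 1)


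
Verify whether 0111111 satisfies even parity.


Number of 1s: 6

Yes, parity is correct (6 ones)


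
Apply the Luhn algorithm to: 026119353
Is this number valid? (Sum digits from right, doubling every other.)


Luhn sum = 29
29 mod 10 = 9

Invalid (Luhn sum mod 10 = 9)


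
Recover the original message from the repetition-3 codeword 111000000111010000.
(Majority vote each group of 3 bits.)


Groups: 111, 000, 000, 111, 010, 000
Majority votes: 100100

100100


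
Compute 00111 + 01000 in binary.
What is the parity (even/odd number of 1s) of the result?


00111 = 7
01000 = 8
Sum = 15 = 1111
1s count = 4

even parity (4 ones in 1111)


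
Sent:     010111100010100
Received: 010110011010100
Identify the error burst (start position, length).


XOR: 000001111000000

Burst at position 5, length 4


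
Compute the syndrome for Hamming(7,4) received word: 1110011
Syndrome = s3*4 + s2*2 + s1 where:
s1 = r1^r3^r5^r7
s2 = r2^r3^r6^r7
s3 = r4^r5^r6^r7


s1=1, s2=0, s3=0

Syndrome = 1 (error at position 1)


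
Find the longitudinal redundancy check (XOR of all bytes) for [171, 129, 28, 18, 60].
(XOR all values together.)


XOR chain: 171 ^ 129 ^ 28 ^ 18 ^ 60 = 24

24


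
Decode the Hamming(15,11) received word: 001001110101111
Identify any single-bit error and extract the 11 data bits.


Syndrome = 0: no error detected

Data: 10110101111 (no errors)


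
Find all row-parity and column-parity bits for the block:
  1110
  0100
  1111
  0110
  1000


Row parities: 11001
Column parities: 1011

Row P: 11001, Col P: 1011, Corner: 1


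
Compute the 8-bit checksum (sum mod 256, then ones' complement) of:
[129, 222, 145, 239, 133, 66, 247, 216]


Sum = 1397 mod 256 = 117
Complement = 138

138


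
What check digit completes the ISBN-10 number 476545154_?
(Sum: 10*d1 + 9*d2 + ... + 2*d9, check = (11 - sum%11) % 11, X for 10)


Weighted sum: 262
262 mod 11 = 9

Check digit: 2


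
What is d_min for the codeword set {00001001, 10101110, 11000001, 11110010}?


Comparing all pairs, minimum distance: 3
Can detect 2 errors, correct 1 errors

3


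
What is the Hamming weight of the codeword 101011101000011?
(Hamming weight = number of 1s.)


Counting 1s in 101011101000011

8


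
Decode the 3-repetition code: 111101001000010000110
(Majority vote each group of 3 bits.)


Groups: 111, 101, 001, 000, 010, 000, 110
Majority votes: 1100001

1100001


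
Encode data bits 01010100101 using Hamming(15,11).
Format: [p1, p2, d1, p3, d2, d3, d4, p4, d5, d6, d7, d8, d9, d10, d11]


Parity bits: p1=0, p2=1, p3=0, p4=1

010010110100101


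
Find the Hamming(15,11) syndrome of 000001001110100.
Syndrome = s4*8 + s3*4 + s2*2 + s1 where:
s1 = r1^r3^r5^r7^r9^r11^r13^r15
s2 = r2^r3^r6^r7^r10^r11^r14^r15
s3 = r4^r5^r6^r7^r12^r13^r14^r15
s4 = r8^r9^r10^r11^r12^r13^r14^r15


s1=1, s2=1, s3=0, s4=0

Syndrome = 3 (error at position 3)


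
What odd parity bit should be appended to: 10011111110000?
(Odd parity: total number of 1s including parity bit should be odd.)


Number of 1s in data: 8
Parity bit: 1

1


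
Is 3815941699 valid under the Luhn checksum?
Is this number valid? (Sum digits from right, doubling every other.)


Luhn sum = 60
60 mod 10 = 0

Valid (Luhn sum mod 10 = 0)


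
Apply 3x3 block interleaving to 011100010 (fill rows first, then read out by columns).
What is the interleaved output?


Matrix:
  011
  100
  010
Read columns: 010101100

010101100


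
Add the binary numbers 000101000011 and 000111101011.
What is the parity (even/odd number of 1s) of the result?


000101000011 = 323
000111101011 = 491
Sum = 814 = 1100101110
1s count = 6

even parity (6 ones in 1100101110)


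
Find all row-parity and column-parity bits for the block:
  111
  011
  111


Row parities: 101
Column parities: 011

Row P: 101, Col P: 011, Corner: 0


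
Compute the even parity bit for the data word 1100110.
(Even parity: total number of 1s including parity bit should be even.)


Number of 1s in data: 4
Parity bit: 0

0


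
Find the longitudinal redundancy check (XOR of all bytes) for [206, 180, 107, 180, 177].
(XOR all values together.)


XOR chain: 206 ^ 180 ^ 107 ^ 180 ^ 177 = 20

20


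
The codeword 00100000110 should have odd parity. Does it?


Number of 1s: 3

Yes, parity is correct (3 ones)


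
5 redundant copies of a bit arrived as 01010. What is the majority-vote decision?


Ones: 2 out of 5
Threshold: 3

0 (2/5 voted 1)


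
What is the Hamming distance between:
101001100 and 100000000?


XOR: 001001100
Count of 1s: 3

3


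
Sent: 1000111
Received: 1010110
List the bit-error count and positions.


XOR: 0010001

2 error(s) at position(s): 2, 6


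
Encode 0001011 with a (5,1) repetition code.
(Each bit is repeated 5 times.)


Each bit -> 5 copies

00000000000000011111000001111111111


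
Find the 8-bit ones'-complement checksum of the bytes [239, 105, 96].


Sum = 440 mod 256 = 184
Complement = 71

71


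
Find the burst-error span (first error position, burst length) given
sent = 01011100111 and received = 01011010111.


XOR: 00000110000

Burst at position 5, length 2


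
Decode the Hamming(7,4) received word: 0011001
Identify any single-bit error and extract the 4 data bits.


Syndrome = 0: no error detected

Data: 1001 (no errors)


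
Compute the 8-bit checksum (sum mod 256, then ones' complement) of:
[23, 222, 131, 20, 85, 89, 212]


Sum = 782 mod 256 = 14
Complement = 241

241


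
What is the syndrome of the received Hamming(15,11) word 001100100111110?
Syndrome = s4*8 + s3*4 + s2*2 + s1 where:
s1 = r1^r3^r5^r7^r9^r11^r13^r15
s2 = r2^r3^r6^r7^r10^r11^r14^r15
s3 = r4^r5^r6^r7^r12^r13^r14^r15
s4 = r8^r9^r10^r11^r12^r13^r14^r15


s1=0, s2=1, s3=1, s4=1

Syndrome = 14 (error at position 14)


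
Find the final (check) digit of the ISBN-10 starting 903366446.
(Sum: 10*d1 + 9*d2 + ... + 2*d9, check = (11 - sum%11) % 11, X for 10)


Weighted sum: 241
241 mod 11 = 10

Check digit: 1


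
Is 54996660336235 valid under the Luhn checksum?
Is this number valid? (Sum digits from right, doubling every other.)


Luhn sum = 60
60 mod 10 = 0

Valid (Luhn sum mod 10 = 0)


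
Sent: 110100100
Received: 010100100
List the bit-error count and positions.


XOR: 100000000

1 error(s) at position(s): 0


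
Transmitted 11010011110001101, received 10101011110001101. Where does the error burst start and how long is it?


XOR: 01111000000000000

Burst at position 1, length 4


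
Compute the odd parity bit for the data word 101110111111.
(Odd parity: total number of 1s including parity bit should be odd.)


Number of 1s in data: 10
Parity bit: 1

1


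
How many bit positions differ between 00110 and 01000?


XOR: 01110
Count of 1s: 3

3


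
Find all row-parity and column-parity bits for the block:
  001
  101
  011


Row parities: 100
Column parities: 111

Row P: 100, Col P: 111, Corner: 1


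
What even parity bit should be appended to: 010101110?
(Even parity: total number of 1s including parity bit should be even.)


Number of 1s in data: 5
Parity bit: 1

1


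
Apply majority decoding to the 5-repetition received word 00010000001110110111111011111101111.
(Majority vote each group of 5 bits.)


Groups: 00010, 00000, 11101, 10111, 11101, 11111, 01111
Majority votes: 0011111

0011111


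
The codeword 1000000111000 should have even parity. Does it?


Number of 1s: 4

Yes, parity is correct (4 ones)


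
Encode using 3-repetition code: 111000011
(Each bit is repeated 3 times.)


Each bit -> 3 copies

111111111000000000000111111


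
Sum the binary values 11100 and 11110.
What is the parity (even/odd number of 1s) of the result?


11100 = 28
11110 = 30
Sum = 58 = 111010
1s count = 4

even parity (4 ones in 111010)


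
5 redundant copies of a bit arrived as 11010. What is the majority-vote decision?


Ones: 3 out of 5
Threshold: 3

1 (3/5 voted 1)


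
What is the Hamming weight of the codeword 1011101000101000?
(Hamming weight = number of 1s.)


Counting 1s in 1011101000101000

7


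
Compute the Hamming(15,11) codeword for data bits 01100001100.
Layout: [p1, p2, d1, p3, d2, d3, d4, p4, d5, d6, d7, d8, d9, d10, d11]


Parity bits: p1=0, p2=1, p3=0, p4=0

010011000001100


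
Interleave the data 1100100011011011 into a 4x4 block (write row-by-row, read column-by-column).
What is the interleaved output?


Matrix:
  1100
  1000
  1101
  1011
Read columns: 1111101000010011

1111101000010011


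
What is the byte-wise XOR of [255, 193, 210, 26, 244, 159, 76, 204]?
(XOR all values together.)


XOR chain: 255 ^ 193 ^ 210 ^ 26 ^ 244 ^ 159 ^ 76 ^ 204 = 29

29


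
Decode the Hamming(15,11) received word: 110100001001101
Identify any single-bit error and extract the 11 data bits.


Syndrome = 0: no error detected

Data: 00001001101 (no errors)


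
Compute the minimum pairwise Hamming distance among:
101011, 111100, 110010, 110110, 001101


Comparing all pairs, minimum distance: 1
Can detect 0 errors, correct 0 errors

1


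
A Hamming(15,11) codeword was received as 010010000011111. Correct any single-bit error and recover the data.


Syndrome = 12: error at position 12

Data: 01000010111 (corrected bit 12)


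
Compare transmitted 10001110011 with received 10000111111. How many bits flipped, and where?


XOR: 00001001100

3 error(s) at position(s): 4, 7, 8


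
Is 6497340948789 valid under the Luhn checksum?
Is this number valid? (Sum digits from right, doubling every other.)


Luhn sum = 82
82 mod 10 = 2

Invalid (Luhn sum mod 10 = 2)


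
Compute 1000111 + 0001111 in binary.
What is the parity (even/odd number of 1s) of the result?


1000111 = 71
0001111 = 15
Sum = 86 = 1010110
1s count = 4

even parity (4 ones in 1010110)


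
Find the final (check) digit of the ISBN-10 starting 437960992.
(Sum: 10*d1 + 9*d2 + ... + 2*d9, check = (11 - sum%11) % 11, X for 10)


Weighted sum: 289
289 mod 11 = 3

Check digit: 8


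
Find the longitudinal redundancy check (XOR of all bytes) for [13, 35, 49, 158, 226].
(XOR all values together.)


XOR chain: 13 ^ 35 ^ 49 ^ 158 ^ 226 = 99

99


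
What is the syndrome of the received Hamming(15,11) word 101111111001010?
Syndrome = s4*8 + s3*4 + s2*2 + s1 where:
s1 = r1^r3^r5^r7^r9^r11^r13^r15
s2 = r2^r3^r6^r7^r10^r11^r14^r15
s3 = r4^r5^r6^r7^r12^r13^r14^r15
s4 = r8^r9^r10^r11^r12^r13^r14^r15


s1=1, s2=0, s3=0, s4=0

Syndrome = 1 (error at position 1)


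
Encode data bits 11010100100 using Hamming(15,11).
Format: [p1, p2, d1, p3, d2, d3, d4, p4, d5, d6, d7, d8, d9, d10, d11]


Parity bits: p1=0, p2=1, p3=1, p4=0

011110100100100


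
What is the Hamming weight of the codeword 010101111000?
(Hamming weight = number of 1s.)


Counting 1s in 010101111000

6


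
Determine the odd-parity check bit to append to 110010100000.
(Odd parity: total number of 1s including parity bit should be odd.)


Number of 1s in data: 4
Parity bit: 1

1


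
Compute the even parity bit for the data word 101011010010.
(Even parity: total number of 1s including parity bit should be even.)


Number of 1s in data: 6
Parity bit: 0

0


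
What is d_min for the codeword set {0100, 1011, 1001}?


Comparing all pairs, minimum distance: 1
Can detect 0 errors, correct 0 errors

1


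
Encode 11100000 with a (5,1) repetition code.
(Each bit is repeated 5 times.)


Each bit -> 5 copies

1111111111111110000000000000000000000000


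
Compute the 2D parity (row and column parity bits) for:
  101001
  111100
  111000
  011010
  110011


Row parities: 10110
Column parities: 000100

Row P: 10110, Col P: 000100, Corner: 1


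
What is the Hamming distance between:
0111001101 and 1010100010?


XOR: 1101101111
Count of 1s: 8

8


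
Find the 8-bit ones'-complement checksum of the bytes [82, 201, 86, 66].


Sum = 435 mod 256 = 179
Complement = 76

76


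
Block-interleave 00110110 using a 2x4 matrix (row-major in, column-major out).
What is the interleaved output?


Matrix:
  0011
  0110
Read columns: 00011110

00011110


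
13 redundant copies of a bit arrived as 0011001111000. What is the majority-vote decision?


Ones: 6 out of 13
Threshold: 7

0 (6/13 voted 1)


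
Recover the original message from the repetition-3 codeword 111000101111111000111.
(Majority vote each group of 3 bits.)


Groups: 111, 000, 101, 111, 111, 000, 111
Majority votes: 1011101

1011101


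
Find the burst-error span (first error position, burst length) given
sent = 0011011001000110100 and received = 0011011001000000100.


XOR: 0000000000000110000

Burst at position 13, length 2


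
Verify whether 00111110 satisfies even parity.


Number of 1s: 5

No, parity error (5 ones)


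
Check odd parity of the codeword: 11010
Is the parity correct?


Number of 1s: 3

Yes, parity is correct (3 ones)


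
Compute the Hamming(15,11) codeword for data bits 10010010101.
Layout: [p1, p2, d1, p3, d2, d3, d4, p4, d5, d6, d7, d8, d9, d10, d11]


Parity bits: p1=1, p2=0, p3=1, p4=1

101100110010101


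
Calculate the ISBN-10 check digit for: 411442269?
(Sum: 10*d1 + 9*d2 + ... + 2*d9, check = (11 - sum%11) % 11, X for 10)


Weighted sum: 163
163 mod 11 = 9

Check digit: 2


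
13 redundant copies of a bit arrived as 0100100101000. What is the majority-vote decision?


Ones: 4 out of 13
Threshold: 7

0 (4/13 voted 1)


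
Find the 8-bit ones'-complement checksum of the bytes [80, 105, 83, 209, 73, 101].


Sum = 651 mod 256 = 139
Complement = 116

116


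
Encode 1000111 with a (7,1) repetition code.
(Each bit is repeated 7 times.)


Each bit -> 7 copies

1111111000000000000000000000111111111111111111111


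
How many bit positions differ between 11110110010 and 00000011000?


XOR: 11110101010
Count of 1s: 7

7


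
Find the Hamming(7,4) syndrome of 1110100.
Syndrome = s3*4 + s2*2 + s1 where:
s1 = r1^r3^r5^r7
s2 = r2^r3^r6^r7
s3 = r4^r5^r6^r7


s1=1, s2=0, s3=1

Syndrome = 5 (error at position 5)


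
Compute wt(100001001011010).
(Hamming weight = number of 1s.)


Counting 1s in 100001001011010

6


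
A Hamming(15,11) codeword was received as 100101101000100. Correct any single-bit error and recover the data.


Syndrome = 0: no error detected

Data: 00111000100 (no errors)


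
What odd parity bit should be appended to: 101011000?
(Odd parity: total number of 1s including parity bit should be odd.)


Number of 1s in data: 4
Parity bit: 1

1


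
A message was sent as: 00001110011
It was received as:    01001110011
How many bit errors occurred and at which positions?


XOR: 01000000000

1 error(s) at position(s): 1


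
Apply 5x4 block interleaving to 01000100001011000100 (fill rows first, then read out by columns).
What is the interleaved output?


Matrix:
  0100
  0100
  0010
  1100
  0100
Read columns: 00010110110010000000

00010110110010000000


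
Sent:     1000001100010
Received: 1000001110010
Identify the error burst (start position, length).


XOR: 0000000010000

Burst at position 8, length 1


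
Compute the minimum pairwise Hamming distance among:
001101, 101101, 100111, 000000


Comparing all pairs, minimum distance: 1
Can detect 0 errors, correct 0 errors

1


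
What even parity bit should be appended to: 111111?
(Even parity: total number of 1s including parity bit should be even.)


Number of 1s in data: 6
Parity bit: 0

0


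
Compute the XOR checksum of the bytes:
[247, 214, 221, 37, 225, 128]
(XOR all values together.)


XOR chain: 247 ^ 214 ^ 221 ^ 37 ^ 225 ^ 128 = 184

184


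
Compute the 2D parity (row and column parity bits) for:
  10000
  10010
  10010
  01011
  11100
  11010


Row parities: 100111
Column parities: 11101

Row P: 100111, Col P: 11101, Corner: 0


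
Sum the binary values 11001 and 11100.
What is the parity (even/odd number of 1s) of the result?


11001 = 25
11100 = 28
Sum = 53 = 110101
1s count = 4

even parity (4 ones in 110101)


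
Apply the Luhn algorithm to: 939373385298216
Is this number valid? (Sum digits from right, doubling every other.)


Luhn sum = 88
88 mod 10 = 8

Invalid (Luhn sum mod 10 = 8)


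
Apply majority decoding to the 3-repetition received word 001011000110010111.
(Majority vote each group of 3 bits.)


Groups: 001, 011, 000, 110, 010, 111
Majority votes: 010101

010101


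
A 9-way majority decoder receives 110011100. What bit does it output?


Ones: 5 out of 9
Threshold: 5

1 (5/9 voted 1)


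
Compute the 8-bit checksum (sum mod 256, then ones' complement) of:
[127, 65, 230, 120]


Sum = 542 mod 256 = 30
Complement = 225

225


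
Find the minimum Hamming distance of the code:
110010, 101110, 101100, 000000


Comparing all pairs, minimum distance: 1
Can detect 0 errors, correct 0 errors

1


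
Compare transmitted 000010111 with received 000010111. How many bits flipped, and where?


XOR: 000000000

0 errors (received matches sent)


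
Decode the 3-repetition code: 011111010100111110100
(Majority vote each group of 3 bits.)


Groups: 011, 111, 010, 100, 111, 110, 100
Majority votes: 1100110

1100110


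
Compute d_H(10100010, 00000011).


XOR: 10100001
Count of 1s: 3

3


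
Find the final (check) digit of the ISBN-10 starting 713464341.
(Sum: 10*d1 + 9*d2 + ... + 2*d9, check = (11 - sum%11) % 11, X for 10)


Weighted sum: 213
213 mod 11 = 4

Check digit: 7


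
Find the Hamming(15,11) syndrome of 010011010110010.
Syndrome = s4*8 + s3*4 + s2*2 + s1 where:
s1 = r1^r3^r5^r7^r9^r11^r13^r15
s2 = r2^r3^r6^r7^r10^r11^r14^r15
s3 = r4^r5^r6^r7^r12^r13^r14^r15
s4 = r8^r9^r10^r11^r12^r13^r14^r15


s1=0, s2=1, s3=1, s4=0

Syndrome = 6 (error at position 6)


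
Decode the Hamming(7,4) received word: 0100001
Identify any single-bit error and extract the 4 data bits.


Syndrome = 5: error at position 5

Data: 0101 (corrected bit 5)


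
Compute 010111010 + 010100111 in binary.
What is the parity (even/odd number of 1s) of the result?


010111010 = 186
010100111 = 167
Sum = 353 = 101100001
1s count = 4

even parity (4 ones in 101100001)


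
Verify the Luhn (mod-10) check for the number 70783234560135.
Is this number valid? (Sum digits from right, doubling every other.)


Luhn sum = 55
55 mod 10 = 5

Invalid (Luhn sum mod 10 = 5)


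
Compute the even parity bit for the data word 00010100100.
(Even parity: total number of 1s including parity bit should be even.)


Number of 1s in data: 3
Parity bit: 1

1


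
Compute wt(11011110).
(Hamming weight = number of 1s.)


Counting 1s in 11011110

6


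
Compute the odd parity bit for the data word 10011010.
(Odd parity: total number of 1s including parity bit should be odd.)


Number of 1s in data: 4
Parity bit: 1

1


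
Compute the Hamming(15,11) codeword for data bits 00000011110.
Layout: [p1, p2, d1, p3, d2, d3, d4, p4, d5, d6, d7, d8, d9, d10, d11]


Parity bits: p1=0, p2=0, p3=1, p4=0

000100000011110


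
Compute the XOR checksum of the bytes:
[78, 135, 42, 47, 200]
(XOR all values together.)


XOR chain: 78 ^ 135 ^ 42 ^ 47 ^ 200 = 4

4


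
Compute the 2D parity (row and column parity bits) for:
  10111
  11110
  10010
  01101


Row parities: 0001
Column parities: 10110

Row P: 0001, Col P: 10110, Corner: 1


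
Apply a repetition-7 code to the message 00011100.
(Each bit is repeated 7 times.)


Each bit -> 7 copies

00000000000000000000011111111111111111111100000000000000


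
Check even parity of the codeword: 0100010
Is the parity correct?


Number of 1s: 2

Yes, parity is correct (2 ones)


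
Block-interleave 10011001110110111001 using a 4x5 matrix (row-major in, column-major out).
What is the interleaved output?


Matrix:
  10011
  00111
  01101
  11001
Read columns: 10010011011011001111

10010011011011001111


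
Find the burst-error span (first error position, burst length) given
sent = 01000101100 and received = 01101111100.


XOR: 00101010000

Burst at position 2, length 5


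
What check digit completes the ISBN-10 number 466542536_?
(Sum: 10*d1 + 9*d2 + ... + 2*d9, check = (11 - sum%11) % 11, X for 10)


Weighted sum: 252
252 mod 11 = 10

Check digit: 1


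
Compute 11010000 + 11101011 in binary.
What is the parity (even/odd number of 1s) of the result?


11010000 = 208
11101011 = 235
Sum = 443 = 110111011
1s count = 7

odd parity (7 ones in 110111011)


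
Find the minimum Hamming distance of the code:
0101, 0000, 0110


Comparing all pairs, minimum distance: 2
Can detect 1 errors, correct 0 errors

2


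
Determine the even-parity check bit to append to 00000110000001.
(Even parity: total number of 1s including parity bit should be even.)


Number of 1s in data: 3
Parity bit: 1

1


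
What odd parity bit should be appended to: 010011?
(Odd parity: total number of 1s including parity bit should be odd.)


Number of 1s in data: 3
Parity bit: 0

0


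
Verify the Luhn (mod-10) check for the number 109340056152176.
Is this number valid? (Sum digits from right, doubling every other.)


Luhn sum = 50
50 mod 10 = 0

Valid (Luhn sum mod 10 = 0)


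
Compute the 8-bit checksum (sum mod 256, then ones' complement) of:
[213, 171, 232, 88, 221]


Sum = 925 mod 256 = 157
Complement = 98

98


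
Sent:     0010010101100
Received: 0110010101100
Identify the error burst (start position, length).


XOR: 0100000000000

Burst at position 1, length 1


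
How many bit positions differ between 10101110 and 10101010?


XOR: 00000100
Count of 1s: 1

1


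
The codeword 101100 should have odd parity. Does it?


Number of 1s: 3

Yes, parity is correct (3 ones)


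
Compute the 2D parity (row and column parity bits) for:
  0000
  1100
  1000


Row parities: 001
Column parities: 0100

Row P: 001, Col P: 0100, Corner: 1


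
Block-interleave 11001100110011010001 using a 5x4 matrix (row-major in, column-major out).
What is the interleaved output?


Matrix:
  1100
  1100
  1100
  1101
  0001
Read columns: 11110111100000000011

11110111100000000011


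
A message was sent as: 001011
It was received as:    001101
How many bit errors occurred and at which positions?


XOR: 000110

2 error(s) at position(s): 3, 4


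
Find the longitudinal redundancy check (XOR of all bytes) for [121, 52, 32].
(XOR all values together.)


XOR chain: 121 ^ 52 ^ 32 = 109

109


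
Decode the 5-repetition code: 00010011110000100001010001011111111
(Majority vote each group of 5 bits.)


Groups: 00010, 01111, 00001, 00001, 01000, 10111, 11111
Majority votes: 0100011

0100011


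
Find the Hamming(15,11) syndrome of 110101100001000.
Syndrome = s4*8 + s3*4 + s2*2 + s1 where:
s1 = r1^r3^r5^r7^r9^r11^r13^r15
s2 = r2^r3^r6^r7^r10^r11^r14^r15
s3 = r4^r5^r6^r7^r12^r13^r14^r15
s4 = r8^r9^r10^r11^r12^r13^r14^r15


s1=0, s2=1, s3=0, s4=1

Syndrome = 10 (error at position 10)


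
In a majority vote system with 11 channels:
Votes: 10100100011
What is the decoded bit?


Ones: 5 out of 11
Threshold: 6

0 (5/11 voted 1)


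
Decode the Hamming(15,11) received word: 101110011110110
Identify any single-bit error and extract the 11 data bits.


Syndrome = 0: no error detected

Data: 11001110110 (no errors)


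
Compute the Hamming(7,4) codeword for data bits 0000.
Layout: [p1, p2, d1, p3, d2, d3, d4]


Parity bits: p1=0, p2=0, p3=0

0000000


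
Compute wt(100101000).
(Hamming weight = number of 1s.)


Counting 1s in 100101000

3


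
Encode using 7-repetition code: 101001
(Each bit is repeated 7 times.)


Each bit -> 7 copies

111111100000001111111000000000000001111111


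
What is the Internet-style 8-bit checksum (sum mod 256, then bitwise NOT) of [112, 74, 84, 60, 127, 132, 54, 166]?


Sum = 809 mod 256 = 41
Complement = 214

214


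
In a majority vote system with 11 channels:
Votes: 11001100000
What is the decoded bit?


Ones: 4 out of 11
Threshold: 6

0 (4/11 voted 1)


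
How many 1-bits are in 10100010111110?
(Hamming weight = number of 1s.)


Counting 1s in 10100010111110

8


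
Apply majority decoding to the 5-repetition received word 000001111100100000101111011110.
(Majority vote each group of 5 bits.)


Groups: 00000, 11111, 00100, 00010, 11110, 11110
Majority votes: 010011

010011


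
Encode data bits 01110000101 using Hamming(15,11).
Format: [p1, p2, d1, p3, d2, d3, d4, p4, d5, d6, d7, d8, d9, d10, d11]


Parity bits: p1=0, p2=1, p3=1, p4=0

010111100000101


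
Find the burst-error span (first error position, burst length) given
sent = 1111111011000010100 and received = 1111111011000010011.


XOR: 0000000000000000111

Burst at position 16, length 3


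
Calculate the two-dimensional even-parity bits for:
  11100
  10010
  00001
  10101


Row parities: 1011
Column parities: 11010

Row P: 1011, Col P: 11010, Corner: 1


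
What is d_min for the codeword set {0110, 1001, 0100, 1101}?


Comparing all pairs, minimum distance: 1
Can detect 0 errors, correct 0 errors

1


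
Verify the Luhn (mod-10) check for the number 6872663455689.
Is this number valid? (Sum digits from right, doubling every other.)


Luhn sum = 72
72 mod 10 = 2

Invalid (Luhn sum mod 10 = 2)


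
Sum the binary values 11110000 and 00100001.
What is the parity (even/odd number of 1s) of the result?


11110000 = 240
00100001 = 33
Sum = 273 = 100010001
1s count = 3

odd parity (3 ones in 100010001)


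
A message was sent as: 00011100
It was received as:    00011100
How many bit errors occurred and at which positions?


XOR: 00000000

0 errors (received matches sent)


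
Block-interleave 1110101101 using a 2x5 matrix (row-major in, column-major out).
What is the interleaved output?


Matrix:
  11101
  01101
Read columns: 1011110011

1011110011


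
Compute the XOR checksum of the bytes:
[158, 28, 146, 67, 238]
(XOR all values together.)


XOR chain: 158 ^ 28 ^ 146 ^ 67 ^ 238 = 189

189


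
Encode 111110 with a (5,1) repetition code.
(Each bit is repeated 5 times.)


Each bit -> 5 copies

111111111111111111111111100000


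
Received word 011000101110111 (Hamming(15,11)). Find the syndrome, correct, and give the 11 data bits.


Syndrome = 2: error at position 2

Data: 10011110111 (corrected bit 2)


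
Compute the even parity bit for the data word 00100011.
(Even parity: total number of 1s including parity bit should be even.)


Number of 1s in data: 3
Parity bit: 1

1


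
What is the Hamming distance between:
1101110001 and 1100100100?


XOR: 0001010101
Count of 1s: 4

4


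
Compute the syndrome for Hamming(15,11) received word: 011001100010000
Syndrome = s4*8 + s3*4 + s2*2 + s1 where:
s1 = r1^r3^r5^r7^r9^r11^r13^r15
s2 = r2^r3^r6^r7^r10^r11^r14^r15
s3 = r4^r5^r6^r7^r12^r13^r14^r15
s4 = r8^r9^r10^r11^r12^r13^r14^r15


s1=1, s2=1, s3=0, s4=1

Syndrome = 11 (error at position 11)


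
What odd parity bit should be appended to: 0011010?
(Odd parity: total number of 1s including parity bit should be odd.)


Number of 1s in data: 3
Parity bit: 0

0


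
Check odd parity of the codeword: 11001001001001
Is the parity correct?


Number of 1s: 6

No, parity error (6 ones)


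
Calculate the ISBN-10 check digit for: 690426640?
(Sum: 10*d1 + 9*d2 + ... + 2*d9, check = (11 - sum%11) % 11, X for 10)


Weighted sum: 247
247 mod 11 = 5

Check digit: 6


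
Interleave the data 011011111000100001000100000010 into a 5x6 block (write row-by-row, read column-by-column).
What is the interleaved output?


Matrix:
  011011
  111000
  100001
  000100
  000010
Read columns: 011001100011000000101000110100

011001100011000000101000110100


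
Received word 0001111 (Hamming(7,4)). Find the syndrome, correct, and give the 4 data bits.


Syndrome = 0: no error detected

Data: 0111 (no errors)


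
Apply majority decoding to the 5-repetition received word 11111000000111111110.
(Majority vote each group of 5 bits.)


Groups: 11111, 00000, 01111, 11110
Majority votes: 1011

1011


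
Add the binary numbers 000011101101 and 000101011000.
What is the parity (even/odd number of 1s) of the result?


000011101101 = 237
000101011000 = 344
Sum = 581 = 1001000101
1s count = 4

even parity (4 ones in 1001000101)


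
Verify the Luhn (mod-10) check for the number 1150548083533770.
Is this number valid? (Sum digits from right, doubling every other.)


Luhn sum = 48
48 mod 10 = 8

Invalid (Luhn sum mod 10 = 8)


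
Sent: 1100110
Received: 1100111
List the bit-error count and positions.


XOR: 0000001

1 error(s) at position(s): 6


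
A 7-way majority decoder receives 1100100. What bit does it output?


Ones: 3 out of 7
Threshold: 4

0 (3/7 voted 1)


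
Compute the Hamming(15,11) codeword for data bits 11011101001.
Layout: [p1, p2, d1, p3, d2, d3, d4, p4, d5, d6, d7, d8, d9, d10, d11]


Parity bits: p1=1, p2=0, p3=0, p4=0

101010101101001


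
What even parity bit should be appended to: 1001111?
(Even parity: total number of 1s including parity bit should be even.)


Number of 1s in data: 5
Parity bit: 1

1


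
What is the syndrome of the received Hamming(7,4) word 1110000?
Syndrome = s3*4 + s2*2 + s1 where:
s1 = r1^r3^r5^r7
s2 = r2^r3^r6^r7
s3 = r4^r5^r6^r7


s1=0, s2=0, s3=0

Syndrome = 0 (no error)


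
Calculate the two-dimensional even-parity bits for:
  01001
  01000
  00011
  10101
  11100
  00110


Row parities: 010110
Column parities: 01101

Row P: 010110, Col P: 01101, Corner: 1


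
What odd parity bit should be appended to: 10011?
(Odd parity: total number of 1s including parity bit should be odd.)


Number of 1s in data: 3
Parity bit: 0

0


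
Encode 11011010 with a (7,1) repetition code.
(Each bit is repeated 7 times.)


Each bit -> 7 copies

11111111111111000000011111111111111000000011111110000000


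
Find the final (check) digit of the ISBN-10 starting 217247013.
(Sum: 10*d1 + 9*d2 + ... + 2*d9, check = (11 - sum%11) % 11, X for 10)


Weighted sum: 167
167 mod 11 = 2

Check digit: 9


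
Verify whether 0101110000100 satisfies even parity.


Number of 1s: 5

No, parity error (5 ones)


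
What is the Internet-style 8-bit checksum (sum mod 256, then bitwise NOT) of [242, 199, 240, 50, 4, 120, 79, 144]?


Sum = 1078 mod 256 = 54
Complement = 201

201


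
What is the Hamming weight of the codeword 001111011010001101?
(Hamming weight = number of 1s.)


Counting 1s in 001111011010001101

10


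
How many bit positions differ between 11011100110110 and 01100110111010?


XOR: 10111010001100
Count of 1s: 7

7


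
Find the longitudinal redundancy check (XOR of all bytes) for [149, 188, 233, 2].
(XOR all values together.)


XOR chain: 149 ^ 188 ^ 233 ^ 2 = 194

194


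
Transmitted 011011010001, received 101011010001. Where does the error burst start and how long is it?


XOR: 110000000000

Burst at position 0, length 2


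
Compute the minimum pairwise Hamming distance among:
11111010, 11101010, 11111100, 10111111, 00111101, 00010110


Comparing all pairs, minimum distance: 1
Can detect 0 errors, correct 0 errors

1


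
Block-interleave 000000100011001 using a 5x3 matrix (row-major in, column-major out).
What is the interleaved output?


Matrix:
  000
  000
  100
  011
  001
Read columns: 001000001000011

001000001000011


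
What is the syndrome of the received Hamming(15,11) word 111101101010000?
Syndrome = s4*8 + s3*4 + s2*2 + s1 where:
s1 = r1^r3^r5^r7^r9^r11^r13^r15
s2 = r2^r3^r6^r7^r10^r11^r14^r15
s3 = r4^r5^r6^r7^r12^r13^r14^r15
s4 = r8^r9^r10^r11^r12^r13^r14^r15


s1=1, s2=1, s3=1, s4=0

Syndrome = 7 (error at position 7)


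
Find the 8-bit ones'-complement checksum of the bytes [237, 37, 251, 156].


Sum = 681 mod 256 = 169
Complement = 86

86


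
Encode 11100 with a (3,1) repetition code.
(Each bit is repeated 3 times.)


Each bit -> 3 copies

111111111000000


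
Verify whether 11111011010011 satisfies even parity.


Number of 1s: 10

Yes, parity is correct (10 ones)


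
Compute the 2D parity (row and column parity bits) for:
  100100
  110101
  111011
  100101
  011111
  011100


Row parities: 001111
Column parities: 001100

Row P: 001111, Col P: 001100, Corner: 0


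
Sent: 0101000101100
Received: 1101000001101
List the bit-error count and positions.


XOR: 1000000100001

3 error(s) at position(s): 0, 7, 12


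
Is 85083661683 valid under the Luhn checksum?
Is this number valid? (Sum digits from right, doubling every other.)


Luhn sum = 46
46 mod 10 = 6

Invalid (Luhn sum mod 10 = 6)


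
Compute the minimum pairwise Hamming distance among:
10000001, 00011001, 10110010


Comparing all pairs, minimum distance: 3
Can detect 2 errors, correct 1 errors

3


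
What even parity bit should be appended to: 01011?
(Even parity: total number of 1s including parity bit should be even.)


Number of 1s in data: 3
Parity bit: 1

1


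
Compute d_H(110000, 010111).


XOR: 100111
Count of 1s: 4

4


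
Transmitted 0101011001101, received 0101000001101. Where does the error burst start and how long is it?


XOR: 0000011000000

Burst at position 5, length 2


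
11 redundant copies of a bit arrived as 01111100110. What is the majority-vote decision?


Ones: 7 out of 11
Threshold: 6

1 (7/11 voted 1)


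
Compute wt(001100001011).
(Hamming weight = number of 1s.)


Counting 1s in 001100001011

5


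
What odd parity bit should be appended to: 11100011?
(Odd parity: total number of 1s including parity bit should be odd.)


Number of 1s in data: 5
Parity bit: 0

0


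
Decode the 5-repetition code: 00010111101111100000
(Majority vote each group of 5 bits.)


Groups: 00010, 11110, 11111, 00000
Majority votes: 0110

0110


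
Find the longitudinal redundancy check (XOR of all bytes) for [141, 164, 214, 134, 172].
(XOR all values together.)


XOR chain: 141 ^ 164 ^ 214 ^ 134 ^ 172 = 213

213


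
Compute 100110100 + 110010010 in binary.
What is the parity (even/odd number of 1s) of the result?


100110100 = 308
110010010 = 402
Sum = 710 = 1011000110
1s count = 5

odd parity (5 ones in 1011000110)


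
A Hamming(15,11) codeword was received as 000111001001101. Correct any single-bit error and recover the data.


Syndrome = 0: no error detected

Data: 01101001101 (no errors)


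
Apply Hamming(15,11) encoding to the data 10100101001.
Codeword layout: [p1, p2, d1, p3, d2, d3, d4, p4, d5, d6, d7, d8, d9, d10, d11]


Parity bits: p1=0, p2=0, p3=1, p4=1

001101010101001


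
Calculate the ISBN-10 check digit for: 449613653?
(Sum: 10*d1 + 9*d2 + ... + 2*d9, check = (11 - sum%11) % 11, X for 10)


Weighted sum: 256
256 mod 11 = 3

Check digit: 8


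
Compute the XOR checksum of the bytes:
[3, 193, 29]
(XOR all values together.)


XOR chain: 3 ^ 193 ^ 29 = 223

223


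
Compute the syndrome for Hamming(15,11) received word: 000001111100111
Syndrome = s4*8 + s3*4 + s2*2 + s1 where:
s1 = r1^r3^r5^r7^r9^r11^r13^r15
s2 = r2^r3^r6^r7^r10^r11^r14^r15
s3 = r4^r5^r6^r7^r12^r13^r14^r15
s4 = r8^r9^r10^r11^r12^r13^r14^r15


s1=0, s2=1, s3=1, s4=0

Syndrome = 6 (error at position 6)


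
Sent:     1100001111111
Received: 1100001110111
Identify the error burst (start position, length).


XOR: 0000000001000

Burst at position 9, length 1


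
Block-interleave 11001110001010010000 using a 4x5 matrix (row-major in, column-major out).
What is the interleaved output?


Matrix:
  11001
  11000
  10100
  10000
Read columns: 11111100001000001000

11111100001000001000


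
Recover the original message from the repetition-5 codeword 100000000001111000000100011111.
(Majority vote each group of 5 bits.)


Groups: 10000, 00000, 01111, 00000, 01000, 11111
Majority votes: 001001

001001


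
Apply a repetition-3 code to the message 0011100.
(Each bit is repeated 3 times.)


Each bit -> 3 copies

000000111111111000000


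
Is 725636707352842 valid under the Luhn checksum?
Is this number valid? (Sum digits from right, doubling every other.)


Luhn sum = 72
72 mod 10 = 2

Invalid (Luhn sum mod 10 = 2)


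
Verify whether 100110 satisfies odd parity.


Number of 1s: 3

Yes, parity is correct (3 ones)


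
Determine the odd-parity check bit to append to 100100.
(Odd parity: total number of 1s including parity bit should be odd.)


Number of 1s in data: 2
Parity bit: 1

1


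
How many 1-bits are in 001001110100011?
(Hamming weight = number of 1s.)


Counting 1s in 001001110100011

7
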